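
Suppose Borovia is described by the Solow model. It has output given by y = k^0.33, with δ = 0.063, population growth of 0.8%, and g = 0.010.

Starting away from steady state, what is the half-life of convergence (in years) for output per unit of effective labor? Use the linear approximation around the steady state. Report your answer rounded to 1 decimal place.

Near the steady state the convergence rate is λ = (1 − α)(n + g + δ).
λ = (1 − 0.33) × 0.081 = 0.67 × 0.081 = 0.05427
Half-life = ln 2 / λ = 0.6931 / 0.05427 ≈ 12.77 years

half-life ≈ 12.8 years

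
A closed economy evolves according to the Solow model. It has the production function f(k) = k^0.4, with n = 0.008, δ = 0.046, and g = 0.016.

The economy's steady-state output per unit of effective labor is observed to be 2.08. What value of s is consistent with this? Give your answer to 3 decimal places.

Steady state requires s·f(k) = (n + g + δ)·k, i.e. s·k^α = (n + g + δ)·k.
Since y* = [s/(n + g + δ)]^(α/(1−α)), we have s/(n + g + δ) = (y*)^((1−α)/α) = 2.08^1.5 = 2.9998.
Therefore s = 2.9998 × (n + g + δ) = 2.9998 × 0.070 = 0.2100.

s ≈ 0.210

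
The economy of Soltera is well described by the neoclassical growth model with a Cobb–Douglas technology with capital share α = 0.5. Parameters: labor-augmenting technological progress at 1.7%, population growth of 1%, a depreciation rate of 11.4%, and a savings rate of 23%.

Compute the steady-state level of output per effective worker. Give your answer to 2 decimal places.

Steady state requires s·f(k) = (n + g + δ)·k, i.e. s·k^α = (n + g + δ)·k.
Rearranging, k^(1−α) = s / (n + g + δ).
k^0.5 = 0.23 / (0.010 + 0.017 + 0.114) = 0.23 / 0.141 = 1.6312
k* = 1.6312^(1/0.5) ≈ 2.6608
y* = (k*)^α = 2.6608^0.5 ≈ 1.6312

y* ≈ 1.63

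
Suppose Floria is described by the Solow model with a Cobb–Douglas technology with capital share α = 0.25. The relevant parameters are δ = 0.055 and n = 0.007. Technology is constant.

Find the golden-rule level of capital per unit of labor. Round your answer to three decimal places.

k_gold ≈ 6.418

The golden rule sets f'(k) = n + δ, i.e. α·k^(α−1) = n + δ.
So k^(1−α) = α / (n + δ) = 0.25 / 0.062 = 4.0323.
k_gold = 4.0323^(1/0.75) ≈ 6.4181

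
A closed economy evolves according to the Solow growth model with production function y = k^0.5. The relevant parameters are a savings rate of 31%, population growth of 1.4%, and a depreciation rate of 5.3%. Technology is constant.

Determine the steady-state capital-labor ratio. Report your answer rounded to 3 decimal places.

k* = 21.408

At the steady state, Δk = 0, so s·k^α = (n + δ)·k.
Dividing both sides by k: k^(1−α) = s / (n + δ).
k^0.5 = 0.31 / (0.014 + 0.053) = 0.31 / 0.067 = 4.6269
k* = 4.6269^(1/0.5) ≈ 21.4082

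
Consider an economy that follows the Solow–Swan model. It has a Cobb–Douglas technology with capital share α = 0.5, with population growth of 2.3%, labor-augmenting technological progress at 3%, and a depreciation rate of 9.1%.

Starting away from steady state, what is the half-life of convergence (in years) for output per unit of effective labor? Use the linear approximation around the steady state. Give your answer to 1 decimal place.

Near the steady state the convergence rate is λ = (1 − α)(n + g + δ).
λ = (1 − 0.5) × 0.144 = 0.5 × 0.144 = 0.0720
Half-life = ln 2 / λ = 0.6931 / 0.0720 ≈ 9.63 years

t_½ ≈ 9.6 years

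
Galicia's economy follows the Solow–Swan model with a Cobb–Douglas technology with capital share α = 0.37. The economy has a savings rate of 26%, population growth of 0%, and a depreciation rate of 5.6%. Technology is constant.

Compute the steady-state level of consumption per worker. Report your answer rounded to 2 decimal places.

c* = 1.82

Steady state requires s·f(k) = (n + δ)·k, i.e. s·k^α = (n + δ)·k.
Rearranging, k^(1−α) = s / (n + δ).
k^0.63 = 0.26 / (0.000 + 0.056) = 0.26 / 0.056 = 4.6429
k* = 4.6429^(1/0.63) ≈ 11.4392
y* = (k*)^α = 11.4392^0.37 ≈ 2.4638
c* = (1 − s)·y* = (1 − 0.26) × 2.4638 ≈ 1.8232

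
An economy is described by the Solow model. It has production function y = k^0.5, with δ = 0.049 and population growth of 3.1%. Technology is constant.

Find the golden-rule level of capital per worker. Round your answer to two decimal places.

k_gold ≈ 39.06

The golden rule sets f'(k) = n + δ, i.e. α·k^(α−1) = n + δ.
So k^(1−α) = α / (n + δ) = 0.5 / 0.080 = 6.2500.
k_gold = 6.2500^(1/0.5) ≈ 39.0625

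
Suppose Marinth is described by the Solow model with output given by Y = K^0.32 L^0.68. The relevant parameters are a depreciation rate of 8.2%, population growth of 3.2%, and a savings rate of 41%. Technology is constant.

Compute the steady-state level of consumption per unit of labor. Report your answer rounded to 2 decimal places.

c* = 1.08

In steady state, investment equals break-even investment: s·k^α = (n + δ)·k.
Rearranging, k^(1−α) = s / (n + δ).
k^0.68 = 0.41 / (0.032 + 0.082) = 0.41 / 0.114 = 3.5965
k* = 3.5965^(1/0.68) ≈ 6.5686
y* = (k*)^α = 6.5686^0.32 ≈ 1.8264
c* = (1 − s)·y* = (1 − 0.41) × 1.8264 ≈ 1.0776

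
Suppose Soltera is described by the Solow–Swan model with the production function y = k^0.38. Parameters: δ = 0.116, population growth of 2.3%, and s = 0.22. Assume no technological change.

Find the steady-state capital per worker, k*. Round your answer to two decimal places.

k* = 2.10

Steady state requires s·f(k) = (n + δ)·k, i.e. s·k^α = (n + δ)·k.
Dividing both sides by k: k^(1−α) = s / (n + δ).
k^0.62 = 0.22 / (0.023 + 0.116) = 0.22 / 0.139 = 1.5827
k* = 1.5827^(1/0.62) ≈ 2.0971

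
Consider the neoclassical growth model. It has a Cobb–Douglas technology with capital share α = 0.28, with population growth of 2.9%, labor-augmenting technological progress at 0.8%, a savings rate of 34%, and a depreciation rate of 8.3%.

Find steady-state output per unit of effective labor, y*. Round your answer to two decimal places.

At the steady state, Δk = 0, so s·k^α = (n + g + δ)·k.
Dividing both sides by k: k^(1−α) = s / (n + g + δ).
k^0.72 = 0.34 / (0.029 + 0.008 + 0.083) = 0.34 / 0.120 = 2.8333
k* = 2.8333^(1/0.72) ≈ 4.2480
y* = (k*)^α = 4.2480^0.28 ≈ 1.4993

y* = 1.50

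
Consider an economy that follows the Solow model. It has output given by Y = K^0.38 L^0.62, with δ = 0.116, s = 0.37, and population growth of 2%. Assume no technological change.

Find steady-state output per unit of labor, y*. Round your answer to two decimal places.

y* = 1.85

In steady state, investment equals break-even investment: s·k^α = (n + δ)·k.
Rearranging, k^(1−α) = s / (n + δ).
k^0.62 = 0.37 / (0.020 + 0.116) = 0.37 / 0.136 = 2.7206
k* = 2.7206^(1/0.62) ≈ 5.0243
y* = (k*)^α = 5.0243^0.38 ≈ 1.8468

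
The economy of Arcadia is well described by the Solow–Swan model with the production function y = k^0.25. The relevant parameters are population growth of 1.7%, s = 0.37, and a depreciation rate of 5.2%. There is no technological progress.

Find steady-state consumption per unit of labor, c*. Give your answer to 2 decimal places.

Steady state requires s·f(k) = (n + δ)·k, i.e. s·k^α = (n + δ)·k.
Dividing both sides by k: k^(1−α) = s / (n + δ).
k^0.75 = 0.37 / (0.017 + 0.052) = 0.37 / 0.069 = 5.3623
k* = 5.3623^(1/0.75) ≈ 9.3857
y* = (k*)^α = 9.3857^0.25 ≈ 1.7503
c* = (1 − s)·y* = (1 − 0.37) × 1.7503 ≈ 1.1027

c* ≈ 1.10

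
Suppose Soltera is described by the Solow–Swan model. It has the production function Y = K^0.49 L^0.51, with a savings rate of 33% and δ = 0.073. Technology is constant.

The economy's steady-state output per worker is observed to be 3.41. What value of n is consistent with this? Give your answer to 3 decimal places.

n ≈ 0.019

Steady state requires s·f(k) = (n + δ)·k, i.e. s·k^α = (n + δ)·k.
Since y* = [s/(n + δ)]^(α/(1−α)), we have s/(n + δ) = (y*)^((1−α)/α) = 3.41^1.0408 = 3.5850.
Therefore n + δ = s / 3.5850 = 0.33 / 3.5850 = 0.0921, so n = 0.0921 − 0.073 = 0.0191.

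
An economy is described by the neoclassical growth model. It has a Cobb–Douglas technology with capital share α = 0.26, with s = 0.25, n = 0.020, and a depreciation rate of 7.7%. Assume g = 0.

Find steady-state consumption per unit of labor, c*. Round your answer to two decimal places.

c* ≈ 1.05

Steady state requires s·f(k) = (n + δ)·k, i.e. s·k^α = (n + δ)·k.
Dividing both sides by k: k^(1−α) = s / (n + δ).
k^0.74 = 0.25 / (0.020 + 0.077) = 0.25 / 0.097 = 2.5773
k* = 2.5773^(1/0.74) ≈ 3.5944
y* = (k*)^α = 3.5944^0.26 ≈ 1.3946
c* = (1 − s)·y* = (1 − 0.25) × 1.3946 ≈ 1.0460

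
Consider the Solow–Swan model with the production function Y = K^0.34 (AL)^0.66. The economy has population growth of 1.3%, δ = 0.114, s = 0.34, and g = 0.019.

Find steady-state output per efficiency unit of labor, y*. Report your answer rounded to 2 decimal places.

In steady state, investment equals break-even investment: s·k^α = (n + g + δ)·k.
Dividing both sides by k: k^(1−α) = s / (n + g + δ).
k^0.66 = 0.34 / (0.013 + 0.019 + 0.114) = 0.34 / 0.146 = 2.3288
k* = 2.3288^(1/0.66) ≈ 3.5997
y* = (k*)^α = 3.5997^0.34 ≈ 1.5457

y* ≈ 1.55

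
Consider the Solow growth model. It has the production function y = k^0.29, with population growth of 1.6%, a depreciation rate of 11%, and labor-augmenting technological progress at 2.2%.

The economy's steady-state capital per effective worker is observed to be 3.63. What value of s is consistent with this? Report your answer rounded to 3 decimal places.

Steady state requires s·f(k) = (n + g + δ)·k, i.e. s·k^α = (n + g + δ)·k.
So s / (n + g + δ) = (k*)^(1−α) = 3.63^0.71 = 2.4977.
Therefore s = 2.4977 × (n + g + δ) = 2.4977 × 0.148 = 0.3697.

s ≈ 0.370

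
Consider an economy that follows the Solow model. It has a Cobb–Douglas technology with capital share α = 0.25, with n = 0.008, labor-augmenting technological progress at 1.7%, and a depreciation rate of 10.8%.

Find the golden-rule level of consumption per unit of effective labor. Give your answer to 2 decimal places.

c_gold ≈ 0.93

At the golden rule, f'(k) = n + g + δ, so α·k^(α−1) = n + g + δ and k_gold = (α/(n + g + δ))^(1/(1−α)).
k_gold = (0.25/0.133)^(1/0.75) = 1.8797^1.3333 ≈ 2.3198
c_gold = f(k_gold) − (n + g + δ)·k_gold = 1.2341 − 0.133×2.3198 ≈ 0.9256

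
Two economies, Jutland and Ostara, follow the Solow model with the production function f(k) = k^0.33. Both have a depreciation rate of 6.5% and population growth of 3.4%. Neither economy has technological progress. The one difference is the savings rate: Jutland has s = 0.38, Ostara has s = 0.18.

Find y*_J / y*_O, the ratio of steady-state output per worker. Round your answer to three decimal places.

Steady-state y* = [s/(n + δ)]^(α/(1−α)), so the ratio is [ (s_J/(n + δ)_J) / (s_O/(n + δ)_O) ]^0.4925.
s_J/(n + δ)_J = 0.38/0.099 = 3.8384; s_O/(n + δ)_O = 0.18/0.099 = 1.8182.
Ratio = (3.8384/1.8182)^0.4925 = 2.1111^0.4925 ≈ 1.4448

ratio ≈ 1.445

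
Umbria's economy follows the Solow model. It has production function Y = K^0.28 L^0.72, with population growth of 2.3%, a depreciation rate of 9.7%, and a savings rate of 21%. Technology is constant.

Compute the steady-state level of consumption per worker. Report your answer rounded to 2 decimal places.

c* ≈ 0.98

In steady state, investment equals break-even investment: s·k^α = (n + δ)·k.
Rearranging, k^(1−α) = s / (n + δ).
k^0.72 = 0.21 / (0.023 + 0.097) = 0.21 / 0.120 = 1.7500
k* = 1.7500^(1/0.72) ≈ 2.1755
y* = (k*)^α = 2.1755^0.28 ≈ 1.2431
c* = (1 − s)·y* = (1 − 0.21) × 1.2431 ≈ 0.9820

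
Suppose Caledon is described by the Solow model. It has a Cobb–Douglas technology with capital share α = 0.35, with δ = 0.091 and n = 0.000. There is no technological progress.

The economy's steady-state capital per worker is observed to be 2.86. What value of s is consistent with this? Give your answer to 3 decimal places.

At the steady state, Δk = 0, so s·k^α = (n + δ)·k.
So s / (n + δ) = (k*)^(1−α) = 2.86^0.65 = 1.9799.
Therefore s = 1.9799 × (n + δ) = 1.9799 × 0.091 = 0.1802.

s ≈ 0.180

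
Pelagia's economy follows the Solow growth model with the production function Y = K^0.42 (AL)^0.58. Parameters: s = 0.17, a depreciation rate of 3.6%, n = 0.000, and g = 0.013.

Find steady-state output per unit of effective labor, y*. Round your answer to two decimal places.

At the steady state, Δk = 0, so s·k^α = (n + g + δ)·k.
Rearranging, k^(1−α) = s / (n + g + δ).
k^0.58 = 0.17 / (0.000 + 0.013 + 0.036) = 0.17 / 0.049 = 3.4694
k* = 3.4694^(1/0.58) ≈ 8.5403
y* = (k*)^α = 8.5403^0.42 ≈ 2.4616

y* ≈ 2.46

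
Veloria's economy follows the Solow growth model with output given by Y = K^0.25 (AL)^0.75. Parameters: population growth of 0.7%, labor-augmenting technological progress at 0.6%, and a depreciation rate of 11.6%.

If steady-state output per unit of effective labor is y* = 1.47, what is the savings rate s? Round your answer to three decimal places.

s ≈ 0.410

In steady state, investment equals break-even investment: s·k^α = (n + g + δ)·k.
Since y* = [s/(n + g + δ)]^(α/(1−α)), we have s/(n + g + δ) = (y*)^((1−α)/α) = 1.47^3 = 3.1765.
Therefore s = 3.1765 × (n + g + δ) = 3.1765 × 0.129 = 0.4098.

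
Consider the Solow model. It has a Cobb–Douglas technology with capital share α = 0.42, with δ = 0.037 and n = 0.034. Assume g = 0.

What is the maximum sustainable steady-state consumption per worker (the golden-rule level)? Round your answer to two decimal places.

At the golden rule, f'(k) = n + δ, so α·k^(α−1) = n + δ and k_gold = (α/(n + δ))^(1/(1−α)).
k_gold = (0.42/0.071)^(1/0.58) = 5.9155^1.7241 ≈ 21.4284
c_gold = f(k_gold) − (n + δ)·k_gold = 3.6226 − 0.071×21.4284 ≈ 2.1012

c_gold ≈ 2.10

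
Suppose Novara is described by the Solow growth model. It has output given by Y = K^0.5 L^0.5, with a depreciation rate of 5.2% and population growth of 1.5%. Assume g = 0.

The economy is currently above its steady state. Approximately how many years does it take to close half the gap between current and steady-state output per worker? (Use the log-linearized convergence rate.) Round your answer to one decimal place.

t_½ ≈ 20.7 years

Near the steady state the convergence rate is λ = (1 − α)(n + δ).
λ = (1 − 0.5) × 0.067 = 0.5 × 0.067 = 0.0335
Half-life = ln 2 / λ = 0.6931 / 0.0335 ≈ 20.69 years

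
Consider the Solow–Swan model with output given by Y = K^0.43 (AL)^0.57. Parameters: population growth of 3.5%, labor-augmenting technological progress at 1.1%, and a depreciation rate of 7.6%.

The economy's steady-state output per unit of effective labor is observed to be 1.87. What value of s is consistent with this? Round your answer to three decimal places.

At the steady state, Δk = 0, so s·k^α = (n + g + δ)·k.
Since y* = [s/(n + g + δ)]^(α/(1−α)), we have s/(n + g + δ) = (y*)^((1−α)/α) = 1.87^1.3256 = 2.2927.
Therefore s = 2.2927 × (n + g + δ) = 2.2927 × 0.122 = 0.2797.

s ≈ 0.280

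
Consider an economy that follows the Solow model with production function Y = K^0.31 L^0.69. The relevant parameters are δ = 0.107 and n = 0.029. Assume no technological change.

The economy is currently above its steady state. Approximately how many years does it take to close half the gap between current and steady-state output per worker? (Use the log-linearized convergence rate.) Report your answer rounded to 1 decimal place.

about 7.4 years

Near the steady state the convergence rate is λ = (1 − α)(n + δ).
λ = (1 − 0.31) × 0.136 = 0.69 × 0.136 = 0.09384
Half-life = ln 2 / λ = 0.6931 / 0.09384 ≈ 7.39 years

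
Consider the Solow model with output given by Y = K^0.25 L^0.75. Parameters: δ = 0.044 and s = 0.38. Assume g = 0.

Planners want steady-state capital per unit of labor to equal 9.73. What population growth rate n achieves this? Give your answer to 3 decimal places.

n ≈ 0.025

At the steady state, Δk = 0, so s·k^α = (n + δ)·k.
So s / (n + δ) = (k*)^(1−α) = 9.73^0.75 = 5.5092.
Therefore n + δ = s / 5.5092 = 0.38 / 5.5092 = 0.0690, so n = 0.0690 − 0.044 = 0.0250.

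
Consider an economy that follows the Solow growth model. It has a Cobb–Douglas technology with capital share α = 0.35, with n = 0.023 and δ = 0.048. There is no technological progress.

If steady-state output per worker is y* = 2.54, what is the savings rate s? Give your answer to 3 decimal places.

s ≈ 0.401

At the steady state, Δk = 0, so s·k^α = (n + δ)·k.
Since y* = [s/(n + δ)]^(α/(1−α)), we have s/(n + δ) = (y*)^((1−α)/α) = 2.54^1.8571 = 5.6470.
Therefore s = 5.6470 × (n + δ) = 5.6470 × 0.071 = 0.4009.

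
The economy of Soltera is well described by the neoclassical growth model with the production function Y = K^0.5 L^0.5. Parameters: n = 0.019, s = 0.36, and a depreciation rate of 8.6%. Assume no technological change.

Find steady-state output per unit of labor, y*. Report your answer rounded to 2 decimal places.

y* = 3.43

At the steady state, Δk = 0, so s·k^α = (n + δ)·k.
Dividing both sides by k: k^(1−α) = s / (n + δ).
k^0.5 = 0.36 / (0.019 + 0.086) = 0.36 / 0.105 = 3.4286
k* = 3.4286^(1/0.5) ≈ 11.7553
y* = (k*)^α = 11.7553^0.5 ≈ 3.4286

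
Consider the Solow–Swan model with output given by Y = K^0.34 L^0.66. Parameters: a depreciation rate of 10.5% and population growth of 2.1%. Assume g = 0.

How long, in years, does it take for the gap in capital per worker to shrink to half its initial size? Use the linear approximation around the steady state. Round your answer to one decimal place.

t_½ ≈ 8.3 years

Near the steady state the convergence rate is λ = (1 − α)(n + δ).
λ = (1 − 0.34) × 0.126 = 0.66 × 0.126 = 0.08316
Half-life = ln 2 / λ = 0.6931 / 0.08316 ≈ 8.33 years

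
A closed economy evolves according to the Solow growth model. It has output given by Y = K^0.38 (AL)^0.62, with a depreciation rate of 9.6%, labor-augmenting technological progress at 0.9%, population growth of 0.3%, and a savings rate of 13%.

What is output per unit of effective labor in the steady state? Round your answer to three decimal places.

In steady state, investment equals break-even investment: s·k^α = (n + g + δ)·k.
Dividing both sides by k: k^(1−α) = s / (n + g + δ).
k^0.62 = 0.13 / (0.003 + 0.009 + 0.096) = 0.13 / 0.108 = 1.2037
k* = 1.2037^(1/0.62) ≈ 1.3486
y* = (k*)^α = 1.3486^0.38 ≈ 1.1204

y* = 1.120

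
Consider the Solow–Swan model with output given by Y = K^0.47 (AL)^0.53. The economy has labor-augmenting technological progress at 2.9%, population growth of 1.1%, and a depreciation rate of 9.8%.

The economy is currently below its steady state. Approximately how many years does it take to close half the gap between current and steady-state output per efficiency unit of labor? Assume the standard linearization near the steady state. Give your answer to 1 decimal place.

t_½ ≈ 9.5 years

Near the steady state the convergence rate is λ = (1 − α)(n + g + δ).
λ = (1 − 0.47) × 0.138 = 0.53 × 0.138 = 0.07314
Half-life = ln 2 / λ = 0.6931 / 0.07314 ≈ 9.48 years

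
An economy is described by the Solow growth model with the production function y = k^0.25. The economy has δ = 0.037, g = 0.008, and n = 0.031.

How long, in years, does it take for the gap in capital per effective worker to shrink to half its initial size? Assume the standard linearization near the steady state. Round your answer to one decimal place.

Near the steady state the convergence rate is λ = (1 − α)(n + g + δ).
λ = (1 − 0.25) × 0.076 = 0.75 × 0.076 = 0.0570
Half-life = ln 2 / λ = 0.6931 / 0.0570 ≈ 12.16 years

t_½ ≈ 12.2 years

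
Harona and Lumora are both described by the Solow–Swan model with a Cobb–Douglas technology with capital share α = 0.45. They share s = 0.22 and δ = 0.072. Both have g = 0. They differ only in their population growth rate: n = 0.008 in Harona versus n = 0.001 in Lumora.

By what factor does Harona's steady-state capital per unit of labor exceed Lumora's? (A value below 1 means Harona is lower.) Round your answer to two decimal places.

ratio ≈ 0.85

Steady-state k* = [s/(n + δ)]^(1/(1−α)), so the ratio is [ (s_H/(n + δ)_H) / (s_L/(n + δ)_L) ]^1.8182.
s_H/(n + δ)_H = 0.22/0.080 = 2.7500; s_L/(n + δ)_L = 0.22/0.073 = 3.0137.
Ratio = (2.7500/3.0137)^1.8182 = 0.9125^1.8182 ≈ 0.8466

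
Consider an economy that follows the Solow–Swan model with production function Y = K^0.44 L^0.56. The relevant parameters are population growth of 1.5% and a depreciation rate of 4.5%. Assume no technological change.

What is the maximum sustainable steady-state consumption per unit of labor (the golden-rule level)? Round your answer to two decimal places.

At the golden rule, f'(k) = n + δ, so α·k^(α−1) = n + δ and k_gold = (α/(n + δ))^(1/(1−α)).
k_gold = (0.44/0.060)^(1/0.56) = 7.3333^1.7857 ≈ 35.0885
c_gold = f(k_gold) − (n + δ)·k_gold = 4.7849 − 0.060×35.0885 ≈ 2.6796

c_gold ≈ 2.68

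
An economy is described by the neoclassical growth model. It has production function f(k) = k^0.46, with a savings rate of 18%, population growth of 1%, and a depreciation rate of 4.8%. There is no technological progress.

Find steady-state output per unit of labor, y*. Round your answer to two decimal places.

Steady state requires s·f(k) = (n + δ)·k, i.e. s·k^α = (n + δ)·k.
Rearranging, k^(1−α) = s / (n + δ).
k^0.54 = 0.18 / (0.010 + 0.048) = 0.18 / 0.058 = 3.1034
k* = 3.1034^(1/0.54) ≈ 8.1435
y* = (k*)^α = 8.1435^0.46 ≈ 2.6241

y* = 2.62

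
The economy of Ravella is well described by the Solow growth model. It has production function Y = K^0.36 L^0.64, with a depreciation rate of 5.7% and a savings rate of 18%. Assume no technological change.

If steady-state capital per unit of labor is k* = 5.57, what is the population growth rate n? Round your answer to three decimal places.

n ≈ 0.003

Steady state requires s·f(k) = (n + δ)·k, i.e. s·k^α = (n + δ)·k.
So s / (n + δ) = (k*)^(1−α) = 5.57^0.64 = 3.0016.
Therefore n + δ = s / 3.0016 = 0.18 / 3.0016 = 0.0600, so n = 0.0600 − 0.057 = 0.0030.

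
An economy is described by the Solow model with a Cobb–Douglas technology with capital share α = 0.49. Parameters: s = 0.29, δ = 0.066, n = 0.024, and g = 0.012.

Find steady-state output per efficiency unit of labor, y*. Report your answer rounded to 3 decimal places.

y* = 2.729

In steady state, investment equals break-even investment: s·k^α = (n + g + δ)·k.
Dividing both sides by k: k^(1−α) = s / (n + g + δ).
k^0.51 = 0.29 / (0.024 + 0.012 + 0.066) = 0.29 / 0.102 = 2.8431
k* = 2.8431^(1/0.51) ≈ 7.7587
y* = (k*)^α = 7.7587^0.49 ≈ 2.7290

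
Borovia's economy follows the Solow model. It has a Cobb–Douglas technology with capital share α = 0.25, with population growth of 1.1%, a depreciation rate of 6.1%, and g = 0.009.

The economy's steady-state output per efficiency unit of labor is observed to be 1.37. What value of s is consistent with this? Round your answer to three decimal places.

s ≈ 0.208

Steady state requires s·f(k) = (n + g + δ)·k, i.e. s·k^α = (n + g + δ)·k.
Since y* = [s/(n + g + δ)]^(α/(1−α)), we have s/(n + g + δ) = (y*)^((1−α)/α) = 1.37^3 = 2.5714.
Therefore s = 2.5714 × (n + g + δ) = 2.5714 × 0.081 = 0.2083.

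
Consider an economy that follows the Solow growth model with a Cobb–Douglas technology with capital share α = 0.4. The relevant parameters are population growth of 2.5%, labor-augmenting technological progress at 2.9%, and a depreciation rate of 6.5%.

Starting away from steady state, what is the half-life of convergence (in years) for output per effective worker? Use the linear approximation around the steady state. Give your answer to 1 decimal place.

Near the steady state the convergence rate is λ = (1 − α)(n + g + δ).
λ = (1 − 0.4) × 0.119 = 0.6 × 0.119 = 0.0714
Half-life = ln 2 / λ = 0.6931 / 0.0714 ≈ 9.71 years

t_½ ≈ 9.7 years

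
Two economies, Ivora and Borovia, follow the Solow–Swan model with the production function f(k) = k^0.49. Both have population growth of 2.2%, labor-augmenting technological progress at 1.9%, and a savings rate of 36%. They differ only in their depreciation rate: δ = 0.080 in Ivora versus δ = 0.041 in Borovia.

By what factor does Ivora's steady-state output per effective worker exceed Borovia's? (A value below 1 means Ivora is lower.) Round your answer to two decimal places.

Steady-state y* = [s/(n + g + δ)]^(α/(1−α)), so the ratio is [ (s_I/(n + g + δ)_I) / (s_B/(n + g + δ)_B) ]^0.9608.
s_I/(n + g + δ)_I = 0.36/0.121 = 2.9752; s_B/(n + g + δ)_B = 0.36/0.082 = 4.3902.
Ratio = (2.9752/4.3902)^0.9608 = 0.6777^0.9608 ≈ 0.6881

y*_I / y*_B ≈ 0.69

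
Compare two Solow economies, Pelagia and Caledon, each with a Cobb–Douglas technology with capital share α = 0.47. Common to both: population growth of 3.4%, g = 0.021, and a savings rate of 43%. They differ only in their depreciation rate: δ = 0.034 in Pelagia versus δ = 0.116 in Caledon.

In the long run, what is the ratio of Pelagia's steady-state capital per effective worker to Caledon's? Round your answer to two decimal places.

Steady-state k* = [s/(n + g + δ)]^(1/(1−α)), so the ratio is [ (s_P/(n + g + δ)_P) / (s_C/(n + g + δ)_C) ]^1.8868.
s_P/(n + g + δ)_P = 0.43/0.089 = 4.8315; s_C/(n + g + δ)_C = 0.43/0.171 = 2.5146.
Ratio = (4.8315/2.5146)^1.8868 = 1.9214^1.8868 ≈ 3.4287

ratio ≈ 3.43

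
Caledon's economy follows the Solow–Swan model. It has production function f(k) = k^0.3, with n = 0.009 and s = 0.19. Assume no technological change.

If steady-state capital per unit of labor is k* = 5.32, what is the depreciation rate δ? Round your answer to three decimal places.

δ ≈ 0.050

In steady state, investment equals break-even investment: s·k^α = (n + δ)·k.
So s / (n + δ) = (k*)^(1−α) = 5.32^0.7 = 3.2221.
Therefore n + δ = s / 3.2221 = 0.19 / 3.2221 = 0.0590, so δ = 0.0590 − 0.009 = 0.0500.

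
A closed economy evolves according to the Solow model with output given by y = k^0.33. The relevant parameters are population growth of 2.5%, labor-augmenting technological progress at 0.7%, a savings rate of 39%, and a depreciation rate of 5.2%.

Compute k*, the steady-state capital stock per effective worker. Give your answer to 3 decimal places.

k* ≈ 9.890

At the steady state, Δk = 0, so s·k^α = (n + g + δ)·k.
Rearranging, k^(1−α) = s / (n + g + δ).
k^0.67 = 0.39 / (0.025 + 0.007 + 0.052) = 0.39 / 0.084 = 4.6429
k* = 4.6429^(1/0.67) ≈ 9.8903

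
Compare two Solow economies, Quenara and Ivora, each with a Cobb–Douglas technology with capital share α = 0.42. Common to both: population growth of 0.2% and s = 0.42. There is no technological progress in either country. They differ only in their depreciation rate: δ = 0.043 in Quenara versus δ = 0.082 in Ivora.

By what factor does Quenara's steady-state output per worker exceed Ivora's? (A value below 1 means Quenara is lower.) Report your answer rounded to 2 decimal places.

Steady-state y* = [s/(n + δ)]^(α/(1−α)), so the ratio is [ (s_Q/(n + δ)_Q) / (s_I/(n + δ)_I) ]^0.7241.
s_Q/(n + δ)_Q = 0.42/0.045 = 9.3333; s_I/(n + δ)_I = 0.42/0.084 = 5.0000.
Ratio = (9.3333/5.0000)^0.7241 = 1.8667^0.7241 ≈ 1.5714

ratio ≈ 1.57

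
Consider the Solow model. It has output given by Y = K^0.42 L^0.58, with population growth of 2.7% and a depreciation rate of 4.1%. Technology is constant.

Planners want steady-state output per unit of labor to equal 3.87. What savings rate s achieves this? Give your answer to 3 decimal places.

Steady state requires s·f(k) = (n + δ)·k, i.e. s·k^α = (n + δ)·k.
Since y* = [s/(n + δ)]^(α/(1−α)), we have s/(n + δ) = (y*)^((1−α)/α) = 3.87^1.381 = 6.4808.
Therefore s = 6.4808 × (n + δ) = 6.4808 × 0.068 = 0.4407.

s ≈ 0.441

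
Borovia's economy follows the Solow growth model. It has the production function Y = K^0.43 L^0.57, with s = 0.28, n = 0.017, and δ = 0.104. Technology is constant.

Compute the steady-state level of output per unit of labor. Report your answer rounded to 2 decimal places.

In steady state, investment equals break-even investment: s·k^α = (n + δ)·k.
Dividing both sides by k: k^(1−α) = s / (n + δ).
k^0.57 = 0.28 / (0.017 + 0.104) = 0.28 / 0.121 = 2.3140
k* = 2.3140^(1/0.57) ≈ 4.3575
y* = (k*)^α = 4.3575^0.43 ≈ 1.8831

y* ≈ 1.88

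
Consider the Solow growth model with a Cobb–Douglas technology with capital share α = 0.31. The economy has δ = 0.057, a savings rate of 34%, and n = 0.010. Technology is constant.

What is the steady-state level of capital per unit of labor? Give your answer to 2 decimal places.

k* ≈ 10.53

At the steady state, Δk = 0, so s·k^α = (n + δ)·k.
Rearranging, k^(1−α) = s / (n + δ).
k^0.69 = 0.34 / (0.010 + 0.057) = 0.34 / 0.067 = 5.0746
k* = 5.0746^(1/0.69) ≈ 10.5274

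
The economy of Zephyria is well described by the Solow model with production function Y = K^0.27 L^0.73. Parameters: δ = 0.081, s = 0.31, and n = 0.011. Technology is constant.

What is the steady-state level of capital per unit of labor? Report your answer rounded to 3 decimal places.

k* = 5.281

Steady state requires s·f(k) = (n + δ)·k, i.e. s·k^α = (n + δ)·k.
Rearranging, k^(1−α) = s / (n + δ).
k^0.73 = 0.31 / (0.011 + 0.081) = 0.31 / 0.092 = 3.3696
k* = 3.3696^(1/0.73) ≈ 5.2809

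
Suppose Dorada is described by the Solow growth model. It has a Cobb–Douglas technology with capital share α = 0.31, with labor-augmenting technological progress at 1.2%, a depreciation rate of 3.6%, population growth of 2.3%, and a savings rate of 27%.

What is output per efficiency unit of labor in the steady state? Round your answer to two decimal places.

In steady state, investment equals break-even investment: s·k^α = (n + g + δ)·k.
Dividing both sides by k: k^(1−α) = s / (n + g + δ).
k^0.69 = 0.27 / (0.023 + 0.012 + 0.036) = 0.27 / 0.071 = 3.8028
k* = 3.8028^(1/0.69) ≈ 6.9299
y* = (k*)^α = 6.9299^0.31 ≈ 1.8223

y* ≈ 1.82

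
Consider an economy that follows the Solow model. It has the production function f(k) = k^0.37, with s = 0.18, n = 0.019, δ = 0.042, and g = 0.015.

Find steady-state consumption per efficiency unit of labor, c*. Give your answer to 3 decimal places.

Steady state requires s·f(k) = (n + g + δ)·k, i.e. s·k^α = (n + g + δ)·k.
Rearranging, k^(1−α) = s / (n + g + δ).
k^0.63 = 0.18 / (0.019 + 0.015 + 0.042) = 0.18 / 0.076 = 2.3684
k* = 2.3684^(1/0.63) ≈ 3.9298
y* = (k*)^α = 3.9298^0.37 ≈ 1.6593
c* = (1 − s)·y* = (1 − 0.18) × 1.6593 ≈ 1.3606

c* = 1.361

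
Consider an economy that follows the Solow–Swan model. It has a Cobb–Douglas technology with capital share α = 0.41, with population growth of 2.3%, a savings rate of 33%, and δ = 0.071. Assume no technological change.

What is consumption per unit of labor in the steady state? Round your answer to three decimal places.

c* = 1.604

At the steady state, Δk = 0, so s·k^α = (n + δ)·k.
Dividing both sides by k: k^(1−α) = s / (n + δ).
k^0.59 = 0.33 / (0.023 + 0.071) = 0.33 / 0.094 = 3.5106
k* = 3.5106^(1/0.59) ≈ 8.4019
y* = (k*)^α = 8.4019^0.41 ≈ 2.3933
c* = (1 − s)·y* = (1 − 0.33) × 2.3933 ≈ 1.6035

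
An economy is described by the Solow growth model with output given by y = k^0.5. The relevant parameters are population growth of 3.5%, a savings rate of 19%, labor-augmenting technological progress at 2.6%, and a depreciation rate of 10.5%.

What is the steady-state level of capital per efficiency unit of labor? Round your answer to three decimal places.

k* = 1.310

In steady state, investment equals break-even investment: s·k^α = (n + g + δ)·k.
Rearranging, k^(1−α) = s / (n + g + δ).
k^0.5 = 0.19 / (0.035 + 0.026 + 0.105) = 0.19 / 0.166 = 1.1446
k* = 1.1446^(1/0.5) ≈ 1.3101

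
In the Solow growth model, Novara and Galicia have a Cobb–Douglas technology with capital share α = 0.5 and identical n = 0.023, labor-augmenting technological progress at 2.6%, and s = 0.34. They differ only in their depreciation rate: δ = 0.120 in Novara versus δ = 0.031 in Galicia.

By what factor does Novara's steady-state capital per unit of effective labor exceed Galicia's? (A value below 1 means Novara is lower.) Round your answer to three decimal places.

Steady-state k* = [s/(n + g + δ)]^(1/(1−α)), so the ratio is [ (s_N/(n + g + δ)_N) / (s_G/(n + g + δ)_G) ]^2.
s_N/(n + g + δ)_N = 0.34/0.169 = 2.0118; s_G/(n + g + δ)_G = 0.34/0.080 = 4.2500.
Ratio = (2.0118/4.2500)^2 = 0.4734^2 ≈ 0.2241

ratio ≈ 0.224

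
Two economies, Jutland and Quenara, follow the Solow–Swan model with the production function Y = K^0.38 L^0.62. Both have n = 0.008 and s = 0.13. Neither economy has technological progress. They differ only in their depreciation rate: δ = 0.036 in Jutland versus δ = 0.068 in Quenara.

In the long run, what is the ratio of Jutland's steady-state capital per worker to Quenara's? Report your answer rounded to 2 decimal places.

Steady-state k* = [s/(n + δ)]^(1/(1−α)), so the ratio is [ (s_J/(n + δ)_J) / (s_Q/(n + δ)_Q) ]^1.6129.
s_J/(n + δ)_J = 0.13/0.044 = 2.9545; s_Q/(n + δ)_Q = 0.13/0.076 = 1.7105.
Ratio = (2.9545/1.7105)^1.6129 = 1.7273^1.6129 ≈ 2.4146

k*_J / k*_Q ≈ 2.41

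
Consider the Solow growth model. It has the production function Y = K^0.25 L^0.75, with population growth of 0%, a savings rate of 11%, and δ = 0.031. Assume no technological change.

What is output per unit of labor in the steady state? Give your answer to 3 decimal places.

At the steady state, Δk = 0, so s·k^α = (n + δ)·k.
Dividing both sides by k: k^(1−α) = s / (n + δ).
k^0.75 = 0.11 / (0.000 + 0.031) = 0.11 / 0.031 = 3.5484
k* = 3.5484^(1/0.75) ≈ 5.4122
y* = (k*)^α = 5.4122^0.25 ≈ 1.5253

y* ≈ 1.525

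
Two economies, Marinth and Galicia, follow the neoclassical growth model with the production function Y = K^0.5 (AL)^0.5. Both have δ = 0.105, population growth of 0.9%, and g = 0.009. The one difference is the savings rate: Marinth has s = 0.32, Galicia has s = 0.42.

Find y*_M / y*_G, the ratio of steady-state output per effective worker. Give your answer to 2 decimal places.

Steady-state y* = [s/(n + g + δ)]^(α/(1−α)), so the ratio is [ (s_M/(n + g + δ)_M) / (s_G/(n + g + δ)_G) ]^1.
s_M/(n + g + δ)_M = 0.32/0.123 = 2.6016; s_G/(n + g + δ)_G = 0.42/0.123 = 3.4146.
Ratio = (2.6016/3.4146)^1 = 0.7619^1 ≈ 0.7619

ratio ≈ 0.76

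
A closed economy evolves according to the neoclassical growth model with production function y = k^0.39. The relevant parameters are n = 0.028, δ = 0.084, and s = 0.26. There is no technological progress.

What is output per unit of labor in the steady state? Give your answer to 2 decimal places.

y* = 1.71

In steady state, investment equals break-even investment: s·k^α = (n + δ)·k.
Rearranging, k^(1−α) = s / (n + δ).
k^0.61 = 0.26 / (0.028 + 0.084) = 0.26 / 0.112 = 2.3214
k* = 2.3214^(1/0.61) ≈ 3.9773
y* = (k*)^α = 3.9773^0.39 ≈ 1.7133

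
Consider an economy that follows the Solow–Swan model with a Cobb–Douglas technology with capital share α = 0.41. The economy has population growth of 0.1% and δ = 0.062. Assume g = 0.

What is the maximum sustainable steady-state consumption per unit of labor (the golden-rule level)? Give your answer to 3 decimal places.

At the golden rule, f'(k) = n + δ, so α·k^(α−1) = n + δ and k_gold = (α/(n + δ))^(1/(1−α)).
k_gold = (0.41/0.063)^(1/0.59) = 6.5079^1.6949 ≈ 23.9167
c_gold = f(k_gold) − (n + δ)·k_gold = 3.6751 − 0.063×23.9167 ≈ 2.1683

c_gold ≈ 2.168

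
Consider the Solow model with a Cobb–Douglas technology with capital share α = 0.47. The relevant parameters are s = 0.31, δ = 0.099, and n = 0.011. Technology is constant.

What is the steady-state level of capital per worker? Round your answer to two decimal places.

At the steady state, Δk = 0, so s·k^α = (n + δ)·k.
Dividing both sides by k: k^(1−α) = s / (n + δ).
k^0.53 = 0.31 / (0.011 + 0.099) = 0.31 / 0.110 = 2.8182
k* = 2.8182^(1/0.53) ≈ 7.0632

k* ≈ 7.06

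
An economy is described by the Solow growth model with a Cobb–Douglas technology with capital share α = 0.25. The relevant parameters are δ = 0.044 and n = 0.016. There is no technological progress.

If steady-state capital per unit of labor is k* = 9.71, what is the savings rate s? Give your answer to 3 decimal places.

In steady state, investment equals break-even investment: s·k^α = (n + δ)·k.
So s / (n + δ) = (k*)^(1−α) = 9.71^0.75 = 5.5007.
Therefore s = 5.5007 × (n + δ) = 5.5007 × 0.060 = 0.3300.

s ≈ 0.330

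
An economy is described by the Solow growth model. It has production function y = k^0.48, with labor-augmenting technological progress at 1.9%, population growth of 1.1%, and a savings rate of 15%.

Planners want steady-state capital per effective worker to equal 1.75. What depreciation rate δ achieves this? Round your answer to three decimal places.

δ ≈ 0.082

At the steady state, Δk = 0, so s·k^α = (n + g + δ)·k.
So s / (n + g + δ) = (k*)^(1−α) = 1.75^0.52 = 1.3378.
Therefore n + g + δ = s / 1.3378 = 0.15 / 1.3378 = 0.1121, so δ = 0.1121 − 0.030 = 0.0821.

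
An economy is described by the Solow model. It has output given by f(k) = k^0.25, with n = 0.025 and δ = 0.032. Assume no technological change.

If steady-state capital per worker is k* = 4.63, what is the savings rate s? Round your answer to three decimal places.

s ≈ 0.180

Steady state requires s·f(k) = (n + δ)·k, i.e. s·k^α = (n + δ)·k.
So s / (n + δ) = (k*)^(1−α) = 4.63^0.75 = 3.1564.
Therefore s = 3.1564 × (n + δ) = 3.1564 × 0.057 = 0.1799.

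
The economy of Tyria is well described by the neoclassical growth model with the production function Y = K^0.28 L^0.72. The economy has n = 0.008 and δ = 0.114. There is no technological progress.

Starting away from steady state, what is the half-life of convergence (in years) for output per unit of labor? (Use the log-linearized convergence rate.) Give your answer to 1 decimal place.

Near the steady state the convergence rate is λ = (1 − α)(n + δ).
λ = (1 − 0.28) × 0.122 = 0.72 × 0.122 = 0.08784
Half-life = ln 2 / λ = 0.6931 / 0.08784 ≈ 7.89 years

half-life ≈ 7.9 years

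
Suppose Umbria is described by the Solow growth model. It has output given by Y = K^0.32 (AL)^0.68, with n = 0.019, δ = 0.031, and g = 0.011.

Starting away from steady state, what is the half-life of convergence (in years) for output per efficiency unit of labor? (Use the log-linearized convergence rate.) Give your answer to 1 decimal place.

about 16.7 years

Near the steady state the convergence rate is λ = (1 − α)(n + g + δ).
λ = (1 − 0.32) × 0.061 = 0.68 × 0.061 = 0.04148
Half-life = ln 2 / λ = 0.6931 / 0.04148 ≈ 16.71 years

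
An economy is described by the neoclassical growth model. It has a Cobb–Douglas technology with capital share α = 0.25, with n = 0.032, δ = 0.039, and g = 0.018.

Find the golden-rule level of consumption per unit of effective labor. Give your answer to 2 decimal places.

At the golden rule, f'(k) = n + g + δ, so α·k^(α−1) = n + g + δ and k_gold = (α/(n + g + δ))^(1/(1−α)).
k_gold = (0.25/0.089)^(1/0.75) = 2.8090^1.3333 ≈ 3.9633
c_gold = f(k_gold) − (n + g + δ)·k_gold = 1.4110 − 0.089×3.9633 ≈ 1.0583

c_gold ≈ 1.06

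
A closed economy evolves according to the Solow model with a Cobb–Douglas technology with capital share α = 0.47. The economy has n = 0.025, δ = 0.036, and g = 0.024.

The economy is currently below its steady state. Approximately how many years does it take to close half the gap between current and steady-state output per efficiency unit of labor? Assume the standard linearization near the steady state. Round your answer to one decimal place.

t_½ ≈ 15.4 years

Near the steady state the convergence rate is λ = (1 − α)(n + g + δ).
λ = (1 − 0.47) × 0.085 = 0.53 × 0.085 = 0.04505
Half-life = ln 2 / λ = 0.6931 / 0.04505 ≈ 15.39 years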